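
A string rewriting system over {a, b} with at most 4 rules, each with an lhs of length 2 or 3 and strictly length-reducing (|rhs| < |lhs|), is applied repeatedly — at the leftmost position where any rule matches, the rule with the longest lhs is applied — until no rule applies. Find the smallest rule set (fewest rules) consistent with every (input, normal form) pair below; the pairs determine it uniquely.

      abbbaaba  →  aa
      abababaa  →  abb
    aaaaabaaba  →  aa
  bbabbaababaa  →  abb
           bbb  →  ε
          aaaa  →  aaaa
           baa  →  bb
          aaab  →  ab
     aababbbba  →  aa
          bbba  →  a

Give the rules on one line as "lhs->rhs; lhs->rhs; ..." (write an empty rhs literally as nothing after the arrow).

  | abbbaaba => aaaba => aaba => aba => aa
  | abababaa => aababaa => ababaa => aabaa => abaa => abb
  | aaaaabaaba => aaaabaaba => aaabaaba => aabaaba => abaaba => abbba => aa
  | bbabbaababaa => babbaababaa => abbaababaa => abbbbabaa => ababaa => aabaa => abaa => abb

aab->ab; ba->a; baa->bb; bbb->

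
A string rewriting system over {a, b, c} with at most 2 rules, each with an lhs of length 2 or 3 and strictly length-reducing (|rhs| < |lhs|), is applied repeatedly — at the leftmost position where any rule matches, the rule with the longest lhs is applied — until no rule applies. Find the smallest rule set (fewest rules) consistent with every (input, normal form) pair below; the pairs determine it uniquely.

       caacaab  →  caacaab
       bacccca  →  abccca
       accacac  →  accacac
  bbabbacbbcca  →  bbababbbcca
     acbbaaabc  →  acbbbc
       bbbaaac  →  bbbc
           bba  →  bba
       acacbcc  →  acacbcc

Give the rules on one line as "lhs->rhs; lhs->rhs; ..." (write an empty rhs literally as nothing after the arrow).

  | caacaab
  | bacccca => abccca
  | accacac
  | bbabbacbbcca => bbababbbcca

aaa->; bac->ab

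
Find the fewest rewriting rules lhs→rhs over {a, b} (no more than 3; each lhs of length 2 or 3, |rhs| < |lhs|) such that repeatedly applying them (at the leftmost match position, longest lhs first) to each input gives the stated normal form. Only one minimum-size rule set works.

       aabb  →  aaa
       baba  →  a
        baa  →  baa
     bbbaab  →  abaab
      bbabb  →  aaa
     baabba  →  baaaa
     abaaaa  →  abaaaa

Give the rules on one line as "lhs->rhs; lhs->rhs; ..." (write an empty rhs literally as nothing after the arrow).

  | aabb => aaa
  | baba => a
  | baa
  | bbbaab => abaab

bab->; bb->a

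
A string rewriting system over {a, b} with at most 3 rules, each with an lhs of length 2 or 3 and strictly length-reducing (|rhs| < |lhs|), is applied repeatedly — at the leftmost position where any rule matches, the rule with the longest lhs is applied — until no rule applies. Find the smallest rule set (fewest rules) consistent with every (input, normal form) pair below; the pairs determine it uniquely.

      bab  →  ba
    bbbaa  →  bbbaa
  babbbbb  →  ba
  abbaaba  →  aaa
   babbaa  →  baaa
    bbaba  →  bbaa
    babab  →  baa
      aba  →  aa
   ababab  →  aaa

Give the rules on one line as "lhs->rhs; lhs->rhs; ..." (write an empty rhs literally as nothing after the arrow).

ab->a; abb->; bab->ba

  | bab => ba
  | bbbaa
  | babbbbb => babbbb => babbb => babb => bab => ba
  | abbaaba => aaba => aaa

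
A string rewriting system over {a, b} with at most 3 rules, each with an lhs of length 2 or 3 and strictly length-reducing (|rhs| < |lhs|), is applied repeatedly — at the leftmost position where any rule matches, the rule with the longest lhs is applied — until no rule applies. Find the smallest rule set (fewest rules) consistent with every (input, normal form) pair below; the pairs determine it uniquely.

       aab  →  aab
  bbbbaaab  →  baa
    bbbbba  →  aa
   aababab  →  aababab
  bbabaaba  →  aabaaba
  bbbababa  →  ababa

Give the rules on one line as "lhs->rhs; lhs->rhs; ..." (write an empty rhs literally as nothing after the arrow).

  | aab
  | bbbbaaab => baaab => babb => baa
  | bbbbba => bba => aa
  | aababab

aaa->ab; bb->a; bbb->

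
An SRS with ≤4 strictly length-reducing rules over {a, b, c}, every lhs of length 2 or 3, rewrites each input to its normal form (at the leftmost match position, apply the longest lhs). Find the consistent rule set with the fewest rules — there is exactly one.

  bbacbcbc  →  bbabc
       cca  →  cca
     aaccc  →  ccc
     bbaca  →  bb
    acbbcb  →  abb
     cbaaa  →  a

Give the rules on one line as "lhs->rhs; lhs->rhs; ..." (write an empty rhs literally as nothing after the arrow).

  | bbacbcbc => bbabcbc => bbabc
  | cca
  | aaccc => ccc
  | bbaca => bbaa => bb

aa->; ac->a; cb->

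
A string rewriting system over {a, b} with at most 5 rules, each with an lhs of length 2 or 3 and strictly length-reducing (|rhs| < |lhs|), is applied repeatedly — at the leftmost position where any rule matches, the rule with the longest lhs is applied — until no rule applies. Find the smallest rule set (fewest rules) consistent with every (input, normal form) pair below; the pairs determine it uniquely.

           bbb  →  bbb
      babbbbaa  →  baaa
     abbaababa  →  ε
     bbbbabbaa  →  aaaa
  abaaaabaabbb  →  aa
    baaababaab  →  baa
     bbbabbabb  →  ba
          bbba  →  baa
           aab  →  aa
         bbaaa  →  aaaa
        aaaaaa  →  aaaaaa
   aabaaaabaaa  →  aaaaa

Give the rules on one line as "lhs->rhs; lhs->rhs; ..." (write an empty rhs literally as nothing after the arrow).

  | bbb
  | babbbbaa => bbbaa => baaa
  | abbaababa => aababa => aba => ε
  | bbbbabbaa => bbaabbaa => aaabbaa => aaaa

ab->a; aba->; abb->; bba->aa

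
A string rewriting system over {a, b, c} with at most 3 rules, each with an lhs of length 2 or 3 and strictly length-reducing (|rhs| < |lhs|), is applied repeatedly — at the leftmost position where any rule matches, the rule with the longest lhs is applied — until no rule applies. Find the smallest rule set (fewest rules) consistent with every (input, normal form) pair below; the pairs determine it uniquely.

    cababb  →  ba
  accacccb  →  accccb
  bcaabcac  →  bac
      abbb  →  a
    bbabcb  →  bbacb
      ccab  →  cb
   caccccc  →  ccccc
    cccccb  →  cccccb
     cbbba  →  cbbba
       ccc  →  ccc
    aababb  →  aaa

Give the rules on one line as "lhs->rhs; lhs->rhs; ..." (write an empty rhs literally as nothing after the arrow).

  | cababb => babb => bab => ba
  | accacccb => accccb
  | bcaabcac => babcac => bacac => bac
  | abbb => abb => ab => a

ab->a; ca->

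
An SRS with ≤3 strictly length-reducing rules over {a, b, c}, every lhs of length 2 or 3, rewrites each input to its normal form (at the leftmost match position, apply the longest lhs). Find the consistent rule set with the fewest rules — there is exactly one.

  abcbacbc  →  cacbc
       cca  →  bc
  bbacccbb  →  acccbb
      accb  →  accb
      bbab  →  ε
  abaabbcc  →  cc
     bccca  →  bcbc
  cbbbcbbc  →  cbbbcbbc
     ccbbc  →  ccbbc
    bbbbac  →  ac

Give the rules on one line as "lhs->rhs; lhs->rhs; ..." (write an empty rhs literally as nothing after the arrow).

ab->; ba->a; cca->bc

  | abcbacbc => cbacbc => cacbc
  | cca => bc
  | bbacccbb => bacccbb => acccbb
  | accb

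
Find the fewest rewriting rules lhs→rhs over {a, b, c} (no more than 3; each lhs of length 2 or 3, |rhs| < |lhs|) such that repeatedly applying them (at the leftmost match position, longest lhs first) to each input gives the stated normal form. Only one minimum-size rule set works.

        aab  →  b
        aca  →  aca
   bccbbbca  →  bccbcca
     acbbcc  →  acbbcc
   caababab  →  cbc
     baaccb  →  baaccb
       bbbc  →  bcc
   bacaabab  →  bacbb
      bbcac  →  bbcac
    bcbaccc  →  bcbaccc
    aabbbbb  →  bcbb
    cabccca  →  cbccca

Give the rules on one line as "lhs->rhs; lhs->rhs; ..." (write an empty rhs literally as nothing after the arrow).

  | aab => ab => b
  | aca
  | bccbbbca => bccbcca
  | acbbcc

ab->b; bbb->bc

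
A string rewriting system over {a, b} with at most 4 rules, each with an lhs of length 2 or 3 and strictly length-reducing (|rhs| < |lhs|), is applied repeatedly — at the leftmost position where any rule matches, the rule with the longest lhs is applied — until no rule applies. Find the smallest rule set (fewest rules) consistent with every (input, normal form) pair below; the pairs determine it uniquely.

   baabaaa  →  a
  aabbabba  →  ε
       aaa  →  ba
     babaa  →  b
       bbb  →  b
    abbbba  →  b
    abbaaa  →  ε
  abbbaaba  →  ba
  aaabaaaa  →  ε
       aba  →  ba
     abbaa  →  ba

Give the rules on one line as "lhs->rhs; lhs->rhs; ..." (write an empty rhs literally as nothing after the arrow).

aa->b; aba->ba; bb->

  | baabaaa => bbbaaa => baaa => bba => a
  | aabbabba => bbbabba => babba => baa => bb => ε
  | aaa => ba
  | babaa => bbaa => aa => b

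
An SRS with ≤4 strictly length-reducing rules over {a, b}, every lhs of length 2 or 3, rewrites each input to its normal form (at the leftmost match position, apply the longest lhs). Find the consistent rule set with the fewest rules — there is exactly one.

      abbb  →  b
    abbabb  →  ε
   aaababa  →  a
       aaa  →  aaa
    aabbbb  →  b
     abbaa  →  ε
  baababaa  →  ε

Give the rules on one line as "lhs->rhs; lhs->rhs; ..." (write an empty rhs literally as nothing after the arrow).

  | abbb => bbb => b
  | abbabb => bbabb => bbbb => bb => ε
  | aaababa => aaba => a
  | aaa

aab->; ab->b; bb->; bba->bb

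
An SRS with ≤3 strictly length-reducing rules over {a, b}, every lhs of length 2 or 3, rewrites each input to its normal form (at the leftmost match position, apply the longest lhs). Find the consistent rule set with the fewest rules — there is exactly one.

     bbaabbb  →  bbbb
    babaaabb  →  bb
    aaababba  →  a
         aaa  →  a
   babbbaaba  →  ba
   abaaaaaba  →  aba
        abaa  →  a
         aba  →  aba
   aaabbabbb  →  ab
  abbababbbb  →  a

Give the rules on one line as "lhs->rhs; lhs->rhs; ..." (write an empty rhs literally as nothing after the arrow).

aa->a; abb->aa; baa->

  | bbaabbb => bbbb
  | babaaabb => baabb => bb
  | aaababba => aababba => ababba => abaaa => aa => a
  | aaa => aa => a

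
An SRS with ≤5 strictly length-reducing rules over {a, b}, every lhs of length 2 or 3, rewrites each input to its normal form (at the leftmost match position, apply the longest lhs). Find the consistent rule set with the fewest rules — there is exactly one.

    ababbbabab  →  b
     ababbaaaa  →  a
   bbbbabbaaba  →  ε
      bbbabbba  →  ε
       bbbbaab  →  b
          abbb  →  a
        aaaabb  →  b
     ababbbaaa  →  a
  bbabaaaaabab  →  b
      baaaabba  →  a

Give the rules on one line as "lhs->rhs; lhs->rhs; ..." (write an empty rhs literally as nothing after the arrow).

aa->a; ab->; aba->; bb->a

  | ababbbabab => bbbabab => ababab => bab => b
  | ababbaaaa => bbaaaa => aaaaa => aaaa => aaa => aa => a
  | bbbbabbaaba => abbabbaaba => babbaaba => bbaaba => aaaba => aaba => aba => ε
  | bbbabbba => ababbba => bbba => aba => ε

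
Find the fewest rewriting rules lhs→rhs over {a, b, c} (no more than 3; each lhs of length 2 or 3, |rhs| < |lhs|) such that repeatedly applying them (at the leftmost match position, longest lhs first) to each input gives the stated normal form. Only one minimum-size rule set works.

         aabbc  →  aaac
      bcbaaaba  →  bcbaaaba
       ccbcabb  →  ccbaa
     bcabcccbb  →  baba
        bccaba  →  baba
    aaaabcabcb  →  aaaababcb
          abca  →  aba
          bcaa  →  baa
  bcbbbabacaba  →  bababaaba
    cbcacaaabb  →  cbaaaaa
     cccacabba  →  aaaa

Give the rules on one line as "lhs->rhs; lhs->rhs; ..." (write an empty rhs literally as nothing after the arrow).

bb->a; ca->a

  | aabbc => aaac
  | bcbaaaba
  | ccbcabb => ccbabb => ccbaa
  | bcabcccbb => babcccbb => babccca => babcca => babca => baba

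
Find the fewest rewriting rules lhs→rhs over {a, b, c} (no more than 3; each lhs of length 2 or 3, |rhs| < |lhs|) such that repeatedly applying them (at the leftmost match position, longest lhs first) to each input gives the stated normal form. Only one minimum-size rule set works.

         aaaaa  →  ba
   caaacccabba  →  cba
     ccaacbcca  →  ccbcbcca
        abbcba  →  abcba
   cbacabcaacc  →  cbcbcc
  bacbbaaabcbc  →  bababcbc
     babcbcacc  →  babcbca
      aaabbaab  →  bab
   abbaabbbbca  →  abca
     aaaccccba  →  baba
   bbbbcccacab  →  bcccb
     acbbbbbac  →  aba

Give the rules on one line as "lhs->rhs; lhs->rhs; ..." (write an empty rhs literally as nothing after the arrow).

  | aaaaa => baaa => bba => ba
  | caaacccabba => cbacccabba => cbaccabba => cbacabba => cbaabba => cbbbba => cbbba => cbba => cba
  | ccaacbcca => ccbcbcca
  | abbcba => abcba

aa->b; ac->a; bb->b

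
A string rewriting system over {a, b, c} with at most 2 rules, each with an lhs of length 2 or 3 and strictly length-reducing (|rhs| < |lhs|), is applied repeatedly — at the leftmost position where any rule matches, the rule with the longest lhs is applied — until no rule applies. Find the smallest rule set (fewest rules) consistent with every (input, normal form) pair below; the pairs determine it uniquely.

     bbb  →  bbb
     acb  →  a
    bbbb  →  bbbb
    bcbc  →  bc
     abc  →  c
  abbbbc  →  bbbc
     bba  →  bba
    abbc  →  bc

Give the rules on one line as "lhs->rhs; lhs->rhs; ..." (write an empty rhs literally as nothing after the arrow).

ab->; cb->

  | bbb
  | acb => a
  | bbbb
  | bcbc => bc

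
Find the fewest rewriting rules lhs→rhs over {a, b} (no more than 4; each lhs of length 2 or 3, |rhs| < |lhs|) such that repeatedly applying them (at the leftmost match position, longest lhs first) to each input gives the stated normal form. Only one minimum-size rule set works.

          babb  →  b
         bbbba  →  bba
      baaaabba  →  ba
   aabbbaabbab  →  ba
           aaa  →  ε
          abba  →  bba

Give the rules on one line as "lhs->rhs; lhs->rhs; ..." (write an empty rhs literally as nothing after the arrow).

aaa->; ab->a; abb->bb; bbb->b

  | babb => bbb => b
  | bbbba => bba
  | baaaabba => babba => bbba => ba
  | aabbbaabbab => abbbaabbab => bbbaabbab => baabbab => babbab => bbbab => bab => ba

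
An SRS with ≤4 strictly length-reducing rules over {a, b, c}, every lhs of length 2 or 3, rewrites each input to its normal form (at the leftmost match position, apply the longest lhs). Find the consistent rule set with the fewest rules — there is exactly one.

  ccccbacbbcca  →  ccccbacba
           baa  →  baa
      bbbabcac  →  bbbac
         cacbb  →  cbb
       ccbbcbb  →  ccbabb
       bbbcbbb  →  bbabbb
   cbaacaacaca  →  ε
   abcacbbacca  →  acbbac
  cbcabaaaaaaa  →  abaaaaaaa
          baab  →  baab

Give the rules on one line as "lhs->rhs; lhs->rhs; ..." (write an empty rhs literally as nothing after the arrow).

aac->c; bc->a; ca->

  | ccccbacbbcca => ccccbacbaca => ccccbacba
  | baa
  | bbbabcac => bbbaaac => bbbac
  | cacbb => cbb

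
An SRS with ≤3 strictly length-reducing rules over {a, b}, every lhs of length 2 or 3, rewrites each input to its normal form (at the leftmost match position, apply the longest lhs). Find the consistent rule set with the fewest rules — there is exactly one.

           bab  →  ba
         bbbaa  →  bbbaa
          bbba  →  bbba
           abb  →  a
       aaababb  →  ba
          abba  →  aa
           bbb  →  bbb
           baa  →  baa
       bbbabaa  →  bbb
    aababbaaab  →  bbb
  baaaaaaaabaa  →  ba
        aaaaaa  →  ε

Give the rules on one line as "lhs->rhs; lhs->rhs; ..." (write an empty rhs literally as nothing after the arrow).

aaa->; ab->a

  | bab => ba
  | bbbaa
  | bbba
  | abb => ab => a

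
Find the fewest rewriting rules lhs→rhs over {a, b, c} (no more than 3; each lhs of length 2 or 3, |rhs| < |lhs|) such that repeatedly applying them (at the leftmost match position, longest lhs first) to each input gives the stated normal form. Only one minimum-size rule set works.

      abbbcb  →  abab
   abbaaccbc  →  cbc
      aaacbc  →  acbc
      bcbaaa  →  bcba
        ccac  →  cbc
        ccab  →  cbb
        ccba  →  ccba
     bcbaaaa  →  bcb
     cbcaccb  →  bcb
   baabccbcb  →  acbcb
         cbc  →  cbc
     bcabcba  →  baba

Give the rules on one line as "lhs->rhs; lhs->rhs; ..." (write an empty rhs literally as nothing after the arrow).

  | abbbcb => abab
  | abbaaccbc => abbccbc => aacbc => cbc
  | aaacbc => acbc
  | bcbaaa => bcba

aa->; bbc->a; ca->b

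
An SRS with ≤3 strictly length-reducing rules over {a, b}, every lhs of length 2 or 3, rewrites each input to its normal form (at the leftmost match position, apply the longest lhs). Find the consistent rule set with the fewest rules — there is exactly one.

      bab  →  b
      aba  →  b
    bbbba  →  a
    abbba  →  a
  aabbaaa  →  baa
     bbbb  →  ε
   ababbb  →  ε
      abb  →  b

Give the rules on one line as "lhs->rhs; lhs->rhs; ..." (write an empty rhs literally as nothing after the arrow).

ab->; aba->b; bb->

  | bab => b
  | aba => b
  | bbbba => bba => a
  | abbba => bba => a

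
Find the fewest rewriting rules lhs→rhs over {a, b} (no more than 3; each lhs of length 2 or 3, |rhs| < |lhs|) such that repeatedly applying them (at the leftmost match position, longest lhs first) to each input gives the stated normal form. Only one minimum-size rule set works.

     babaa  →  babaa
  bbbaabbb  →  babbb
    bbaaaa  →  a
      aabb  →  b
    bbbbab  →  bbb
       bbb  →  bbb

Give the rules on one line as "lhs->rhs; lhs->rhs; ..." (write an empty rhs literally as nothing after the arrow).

  | babaa
  | bbbaabbb => babbb
  | bbaaaa => aaa => a
  | aabb => b

aaa->a; aab->; bba->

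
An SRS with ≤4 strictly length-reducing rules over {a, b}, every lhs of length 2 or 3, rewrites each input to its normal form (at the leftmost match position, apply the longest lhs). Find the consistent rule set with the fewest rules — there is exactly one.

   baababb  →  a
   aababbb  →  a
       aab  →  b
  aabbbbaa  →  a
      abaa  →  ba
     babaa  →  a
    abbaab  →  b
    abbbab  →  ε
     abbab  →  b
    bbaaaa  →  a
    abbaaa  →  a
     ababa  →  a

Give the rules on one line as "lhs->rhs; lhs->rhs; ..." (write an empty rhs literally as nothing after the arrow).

  | baababb => bababb => abb => bb => a
  | aababbb => ababbb => babbb => bb => a
  | aab => ab => b
  | aabbbbaa => abbbbaa => bbbbaa => abbaa => bbaa => aaa => aa => a

aa->a; ab->b; bab->; bb->a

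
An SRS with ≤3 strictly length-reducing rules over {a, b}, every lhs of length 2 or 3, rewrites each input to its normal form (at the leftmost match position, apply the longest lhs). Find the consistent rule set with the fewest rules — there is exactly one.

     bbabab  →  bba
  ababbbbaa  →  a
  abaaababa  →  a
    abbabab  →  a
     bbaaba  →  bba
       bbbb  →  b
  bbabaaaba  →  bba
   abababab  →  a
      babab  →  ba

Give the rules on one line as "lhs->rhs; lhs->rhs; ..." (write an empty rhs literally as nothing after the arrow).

  | bbabab => bbaab => bbab => bba
  | ababbbbaa => aabbbbaa => abbbbaa => abbbaa => abbaa => abaa => aaa => aa => a
  | abaaababa => aaaababa => aaababa => aababa => ababa => aaba => aba => aa => a
  | abbabab => ababab => aabab => abab => aab => ab => a

aa->a; ab->a; bbb->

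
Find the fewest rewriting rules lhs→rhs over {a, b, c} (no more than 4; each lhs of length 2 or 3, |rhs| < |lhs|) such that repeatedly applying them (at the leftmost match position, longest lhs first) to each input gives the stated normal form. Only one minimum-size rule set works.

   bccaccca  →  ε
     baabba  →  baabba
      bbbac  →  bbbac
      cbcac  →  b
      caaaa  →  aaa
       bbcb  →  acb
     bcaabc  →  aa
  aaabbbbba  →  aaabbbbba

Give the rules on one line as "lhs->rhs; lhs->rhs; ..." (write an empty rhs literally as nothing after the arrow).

bbc->ac; bc->; ca->; cac->b

  | bccaccca => caccca => bcca => ca => ε
  | baabba
  | bbbac
  | cbcac => cac => b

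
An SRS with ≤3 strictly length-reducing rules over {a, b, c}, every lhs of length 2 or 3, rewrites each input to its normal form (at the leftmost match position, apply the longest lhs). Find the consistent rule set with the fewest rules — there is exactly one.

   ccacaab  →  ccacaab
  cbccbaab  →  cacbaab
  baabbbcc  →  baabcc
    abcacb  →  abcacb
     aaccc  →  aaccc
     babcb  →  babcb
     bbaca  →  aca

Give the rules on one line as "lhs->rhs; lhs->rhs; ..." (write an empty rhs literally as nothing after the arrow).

  | ccacaab
  | cbccbaab => cacbaab
  | baabbbcc => baabcc
  | abcacb

bb->; cbc->ca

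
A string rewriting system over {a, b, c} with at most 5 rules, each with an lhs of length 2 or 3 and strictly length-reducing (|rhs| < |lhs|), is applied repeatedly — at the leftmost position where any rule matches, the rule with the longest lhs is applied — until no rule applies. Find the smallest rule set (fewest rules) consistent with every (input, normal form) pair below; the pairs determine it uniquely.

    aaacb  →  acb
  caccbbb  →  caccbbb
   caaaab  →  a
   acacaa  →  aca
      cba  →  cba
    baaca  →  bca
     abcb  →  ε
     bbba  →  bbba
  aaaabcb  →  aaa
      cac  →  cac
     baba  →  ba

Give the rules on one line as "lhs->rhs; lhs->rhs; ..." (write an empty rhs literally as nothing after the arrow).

aac->c; ab->; abc->a; caa->

  | aaacb => acb
  | caccbbb
  | caaaab => aab => a
  | acacaa => aca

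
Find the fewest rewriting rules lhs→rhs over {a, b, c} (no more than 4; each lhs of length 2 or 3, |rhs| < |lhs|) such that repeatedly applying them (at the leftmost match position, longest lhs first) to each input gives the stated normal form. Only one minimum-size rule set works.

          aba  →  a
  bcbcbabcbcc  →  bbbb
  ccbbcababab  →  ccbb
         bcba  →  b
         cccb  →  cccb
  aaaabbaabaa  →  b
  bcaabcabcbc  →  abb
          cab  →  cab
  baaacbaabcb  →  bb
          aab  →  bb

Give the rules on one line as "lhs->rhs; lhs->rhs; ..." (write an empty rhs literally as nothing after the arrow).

  | aba => a
  | bcbcbabcbcc => bbcbabcbcc => bbbabcbcc => bbbcbcc => bbbbcc => bbbbc => bbbb
  | ccbbcababab => ccbbababab => ccbbabab => ccbbab => ccbb
  | bcba => bba => b

aa->b; ba->; bc->b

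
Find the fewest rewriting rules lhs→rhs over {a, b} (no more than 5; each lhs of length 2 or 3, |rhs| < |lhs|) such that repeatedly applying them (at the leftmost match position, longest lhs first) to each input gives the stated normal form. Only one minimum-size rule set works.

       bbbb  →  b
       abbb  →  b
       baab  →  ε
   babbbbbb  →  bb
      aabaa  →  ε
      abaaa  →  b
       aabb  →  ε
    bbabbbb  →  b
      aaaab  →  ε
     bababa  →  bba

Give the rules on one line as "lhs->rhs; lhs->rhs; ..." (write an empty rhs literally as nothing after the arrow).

aa->b; aba->; abb->; bbb->

  | bbbb => b
  | abbb => b
  | baab => bbb => ε
  | babbbbbb => bbbbb => bb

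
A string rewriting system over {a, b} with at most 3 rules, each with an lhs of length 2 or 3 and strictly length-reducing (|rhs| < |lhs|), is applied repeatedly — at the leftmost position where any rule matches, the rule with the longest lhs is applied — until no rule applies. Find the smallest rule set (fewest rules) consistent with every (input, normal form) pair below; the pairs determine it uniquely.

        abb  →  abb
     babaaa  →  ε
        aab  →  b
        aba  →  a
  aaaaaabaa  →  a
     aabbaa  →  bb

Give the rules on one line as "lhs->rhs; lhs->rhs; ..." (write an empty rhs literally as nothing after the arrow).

aa->; ba->; bba->bb

  | abb
  | babaaa => baaa => aa => ε
  | aab => b
  | aba => a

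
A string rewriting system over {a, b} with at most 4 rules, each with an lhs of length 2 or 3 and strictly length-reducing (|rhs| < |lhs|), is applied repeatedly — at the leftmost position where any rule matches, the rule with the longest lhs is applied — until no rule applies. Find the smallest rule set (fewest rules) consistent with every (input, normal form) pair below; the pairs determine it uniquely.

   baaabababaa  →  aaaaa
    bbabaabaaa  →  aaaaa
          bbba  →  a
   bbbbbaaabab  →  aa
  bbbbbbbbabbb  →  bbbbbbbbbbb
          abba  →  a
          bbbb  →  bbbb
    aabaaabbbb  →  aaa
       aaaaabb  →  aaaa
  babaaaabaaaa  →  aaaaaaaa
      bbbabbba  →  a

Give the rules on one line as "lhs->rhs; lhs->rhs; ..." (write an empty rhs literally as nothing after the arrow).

abb->; ba->a; bab->bb

  | baaabababaa => aaabababaa => aaabbabaa => aaabaa => aaaaa
  | bbabaabaaa => bbbaabaaa => bbaabaaa => baabaaa => aabaaa => aaaaa
  | bbba => bba => ba => a
  | bbbbbaaabab => bbbbaaabab => bbbaaabab => bbaaabab => baaabab => aaabab => aaabb => aa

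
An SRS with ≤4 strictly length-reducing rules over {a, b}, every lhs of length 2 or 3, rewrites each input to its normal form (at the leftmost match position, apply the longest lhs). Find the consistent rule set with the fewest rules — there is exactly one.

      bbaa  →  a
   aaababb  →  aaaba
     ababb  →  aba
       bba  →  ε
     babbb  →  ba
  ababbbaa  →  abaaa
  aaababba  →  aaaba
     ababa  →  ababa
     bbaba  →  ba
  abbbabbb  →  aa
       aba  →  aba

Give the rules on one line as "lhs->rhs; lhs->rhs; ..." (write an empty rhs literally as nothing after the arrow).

bb->; bba->; bbb->

  | bbaa => a
  | aaababb => aaaba
  | ababb => aba
  | bba => ε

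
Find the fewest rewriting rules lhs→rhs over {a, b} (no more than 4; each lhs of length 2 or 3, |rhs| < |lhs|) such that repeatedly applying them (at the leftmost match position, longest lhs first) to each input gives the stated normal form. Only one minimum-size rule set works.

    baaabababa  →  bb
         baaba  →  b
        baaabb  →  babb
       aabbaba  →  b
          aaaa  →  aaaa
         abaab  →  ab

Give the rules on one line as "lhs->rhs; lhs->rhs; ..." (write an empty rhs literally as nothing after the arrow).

aab->; aba->; baa->ba

  | baaabababa => baabababa => babababa => bbaba => bb
  | baaba => baba => b
  | baaabb => baabb => babb
  | aabbaba => baba => b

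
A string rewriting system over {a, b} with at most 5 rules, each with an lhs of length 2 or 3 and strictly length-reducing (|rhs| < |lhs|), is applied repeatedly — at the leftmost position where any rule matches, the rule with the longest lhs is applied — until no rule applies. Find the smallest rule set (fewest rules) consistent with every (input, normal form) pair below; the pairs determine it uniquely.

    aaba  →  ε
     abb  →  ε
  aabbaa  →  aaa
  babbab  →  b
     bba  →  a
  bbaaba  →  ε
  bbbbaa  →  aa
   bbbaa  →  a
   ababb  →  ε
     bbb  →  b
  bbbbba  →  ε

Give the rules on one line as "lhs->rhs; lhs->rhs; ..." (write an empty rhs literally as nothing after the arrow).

  | aaba => aba => ba => ε
  | abb => ε
  | aabbaa => aaa
  | babbab => bbab => ab => b

ab->b; abb->; ba->; bb->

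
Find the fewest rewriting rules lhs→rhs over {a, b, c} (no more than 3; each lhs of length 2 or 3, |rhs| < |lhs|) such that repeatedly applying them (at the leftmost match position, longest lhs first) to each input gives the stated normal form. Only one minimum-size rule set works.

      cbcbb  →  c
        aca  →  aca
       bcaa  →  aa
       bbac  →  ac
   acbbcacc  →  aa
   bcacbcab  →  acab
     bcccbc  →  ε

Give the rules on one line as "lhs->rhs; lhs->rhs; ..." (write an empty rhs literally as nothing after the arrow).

  | cbcbb => cbb => c
  | aca
  | bcaa => aa
  | bbac => ac

bb->; bc->; cc->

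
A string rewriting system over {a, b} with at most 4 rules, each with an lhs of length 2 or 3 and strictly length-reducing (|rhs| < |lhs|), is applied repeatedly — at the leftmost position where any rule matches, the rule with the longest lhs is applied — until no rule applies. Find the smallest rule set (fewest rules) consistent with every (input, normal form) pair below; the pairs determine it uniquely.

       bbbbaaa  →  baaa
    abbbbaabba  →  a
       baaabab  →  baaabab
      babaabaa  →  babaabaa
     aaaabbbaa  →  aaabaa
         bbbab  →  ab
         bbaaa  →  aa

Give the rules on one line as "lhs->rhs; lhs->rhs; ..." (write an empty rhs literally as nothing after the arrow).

  | bbbbaaa => baaa
  | abbbbaabba => bbaabba => abba => a
  | baaabab
  | babaabaa

abb->; bba->; bbb->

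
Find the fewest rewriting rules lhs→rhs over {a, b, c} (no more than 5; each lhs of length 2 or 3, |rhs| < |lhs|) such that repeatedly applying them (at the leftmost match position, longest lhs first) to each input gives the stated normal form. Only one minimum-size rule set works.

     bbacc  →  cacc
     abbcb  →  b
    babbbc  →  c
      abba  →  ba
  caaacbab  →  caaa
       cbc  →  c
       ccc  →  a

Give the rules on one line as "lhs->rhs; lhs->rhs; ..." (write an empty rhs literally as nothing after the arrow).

  | bbacc => cacc
  | abbcb => bcb => b
  | babbbc => bbbc => cbc => c
  | abba => ba

ab->; bb->c; cb->; ccc->a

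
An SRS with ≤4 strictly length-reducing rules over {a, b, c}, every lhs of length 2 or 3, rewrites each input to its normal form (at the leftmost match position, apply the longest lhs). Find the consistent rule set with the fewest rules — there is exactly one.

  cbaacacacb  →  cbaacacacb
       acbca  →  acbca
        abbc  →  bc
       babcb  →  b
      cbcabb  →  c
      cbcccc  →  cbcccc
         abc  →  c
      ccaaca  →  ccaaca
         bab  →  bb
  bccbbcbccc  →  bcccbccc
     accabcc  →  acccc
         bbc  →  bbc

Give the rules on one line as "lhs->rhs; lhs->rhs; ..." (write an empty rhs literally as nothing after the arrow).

  | cbaacacacb
  | acbca
  | abbc => bc
  | babcb => bbcb => b

ab->; bab->bb; bcb->; cbb->c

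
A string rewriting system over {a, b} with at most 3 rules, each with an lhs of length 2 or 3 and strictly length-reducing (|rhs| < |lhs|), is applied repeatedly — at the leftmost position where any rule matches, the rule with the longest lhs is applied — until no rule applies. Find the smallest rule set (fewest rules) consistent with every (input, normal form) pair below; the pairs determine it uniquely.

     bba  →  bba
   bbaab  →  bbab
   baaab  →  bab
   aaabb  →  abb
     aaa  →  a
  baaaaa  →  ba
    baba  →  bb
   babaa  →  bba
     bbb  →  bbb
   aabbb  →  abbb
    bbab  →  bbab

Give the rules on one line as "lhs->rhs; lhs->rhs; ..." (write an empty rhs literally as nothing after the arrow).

  | bba
  | bbaab => bbab
  | baaab => baab => bab
  | aaabb => aabb => abb

aa->a; aba->b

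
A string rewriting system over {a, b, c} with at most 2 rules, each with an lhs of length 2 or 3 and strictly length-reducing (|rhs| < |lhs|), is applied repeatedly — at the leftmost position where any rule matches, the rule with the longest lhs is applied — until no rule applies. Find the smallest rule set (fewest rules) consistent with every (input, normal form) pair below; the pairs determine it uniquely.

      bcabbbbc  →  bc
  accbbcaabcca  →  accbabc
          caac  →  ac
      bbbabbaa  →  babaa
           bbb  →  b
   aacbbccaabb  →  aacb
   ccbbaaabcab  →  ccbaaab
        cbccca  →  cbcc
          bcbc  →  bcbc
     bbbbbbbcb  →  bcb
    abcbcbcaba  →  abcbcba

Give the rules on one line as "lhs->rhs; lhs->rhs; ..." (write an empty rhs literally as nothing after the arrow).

bb->b; ca->

  | bcabbbbc => bbbbbc => bbbbc => bbbc => bbc => bc
  | accbbcaabcca => accbcaabcca => accbabcca => accbabc
  | caac => ac
  | bbbabbaa => bbabbaa => babbaa => babaa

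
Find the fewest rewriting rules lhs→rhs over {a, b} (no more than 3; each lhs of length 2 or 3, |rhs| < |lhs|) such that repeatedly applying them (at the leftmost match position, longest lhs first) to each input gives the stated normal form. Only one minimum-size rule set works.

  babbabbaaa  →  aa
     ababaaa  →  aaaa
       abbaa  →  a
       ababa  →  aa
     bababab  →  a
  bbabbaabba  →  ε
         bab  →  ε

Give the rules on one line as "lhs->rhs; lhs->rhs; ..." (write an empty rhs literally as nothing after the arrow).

  | babbabbaaa => babbaaa => baaa => aa
  | ababaaa => aaaa
  | abbaa => aba => a
  | ababa => aa

ba->; bab->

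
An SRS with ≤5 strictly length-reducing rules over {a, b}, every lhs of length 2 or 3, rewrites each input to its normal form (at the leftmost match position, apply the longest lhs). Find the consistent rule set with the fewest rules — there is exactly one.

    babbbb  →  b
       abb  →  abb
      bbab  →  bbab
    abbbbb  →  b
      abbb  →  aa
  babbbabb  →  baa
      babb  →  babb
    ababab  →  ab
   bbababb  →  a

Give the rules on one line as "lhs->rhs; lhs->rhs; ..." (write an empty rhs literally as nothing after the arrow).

aaa->ab; aab->; aba->aa; bbb->a

  | babbbb => baab => b
  | abb
  | bbab
  | abbbbb => aabb => b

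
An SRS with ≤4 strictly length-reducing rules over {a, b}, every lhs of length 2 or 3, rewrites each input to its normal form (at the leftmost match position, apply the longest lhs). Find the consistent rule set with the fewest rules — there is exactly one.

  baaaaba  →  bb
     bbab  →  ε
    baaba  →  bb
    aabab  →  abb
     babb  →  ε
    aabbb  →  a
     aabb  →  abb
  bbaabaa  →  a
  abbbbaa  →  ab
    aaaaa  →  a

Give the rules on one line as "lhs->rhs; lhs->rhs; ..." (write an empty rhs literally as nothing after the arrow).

aa->a; ba->b; bbb->

  | baaaaba => baaaba => baaba => baba => bba => bb
  | bbab => bbb => ε
  | baaba => baba => bba => bb
  | aabab => abab => abb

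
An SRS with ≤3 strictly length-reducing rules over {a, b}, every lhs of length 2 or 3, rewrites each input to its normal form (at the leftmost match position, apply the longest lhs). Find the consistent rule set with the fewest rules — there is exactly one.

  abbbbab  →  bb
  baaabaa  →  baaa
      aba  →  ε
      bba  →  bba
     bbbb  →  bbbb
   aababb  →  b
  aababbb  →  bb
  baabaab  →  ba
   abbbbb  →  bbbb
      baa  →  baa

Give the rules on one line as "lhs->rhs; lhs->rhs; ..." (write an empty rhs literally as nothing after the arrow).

  | abbbbab => bbbab => bb
  | baaabaa => baaa
  | aba => ε
  | bba

ab->; aba->; bab->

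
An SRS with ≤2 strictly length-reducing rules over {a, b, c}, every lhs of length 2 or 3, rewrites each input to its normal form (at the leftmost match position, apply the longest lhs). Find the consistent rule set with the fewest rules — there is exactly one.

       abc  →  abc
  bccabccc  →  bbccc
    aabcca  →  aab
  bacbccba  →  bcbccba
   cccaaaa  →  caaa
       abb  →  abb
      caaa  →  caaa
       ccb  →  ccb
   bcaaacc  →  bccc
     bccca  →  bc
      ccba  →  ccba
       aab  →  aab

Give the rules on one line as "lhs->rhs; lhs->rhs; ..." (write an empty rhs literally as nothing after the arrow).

  | abc
  | bccabccc => bbccc
  | aabcca => aab
  | bacbccba => bcbccba

ac->c; cca->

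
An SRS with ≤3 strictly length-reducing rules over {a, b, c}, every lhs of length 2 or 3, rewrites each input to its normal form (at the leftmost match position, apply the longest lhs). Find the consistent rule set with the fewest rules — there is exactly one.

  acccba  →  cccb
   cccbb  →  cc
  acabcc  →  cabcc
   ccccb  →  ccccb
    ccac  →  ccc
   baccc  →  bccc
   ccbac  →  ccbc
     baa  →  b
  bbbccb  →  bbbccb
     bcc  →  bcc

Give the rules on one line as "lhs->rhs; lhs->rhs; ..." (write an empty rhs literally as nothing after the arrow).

  | acccba => cccba => cccb
  | cccbb => cc
  | acabcc => cabcc
  | ccccb

ac->c; ba->b; cbb->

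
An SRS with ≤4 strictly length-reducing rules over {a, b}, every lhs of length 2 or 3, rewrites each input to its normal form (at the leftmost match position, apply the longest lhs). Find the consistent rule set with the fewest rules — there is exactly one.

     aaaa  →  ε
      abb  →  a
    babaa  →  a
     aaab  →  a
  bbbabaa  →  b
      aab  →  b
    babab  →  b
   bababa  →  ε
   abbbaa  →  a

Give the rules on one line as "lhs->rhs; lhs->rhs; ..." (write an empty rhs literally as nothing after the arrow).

aa->; ab->a; ba->

  | aaaa => aa => ε
  | abb => ab => a
  | babaa => baa => a
  | aaab => ab => a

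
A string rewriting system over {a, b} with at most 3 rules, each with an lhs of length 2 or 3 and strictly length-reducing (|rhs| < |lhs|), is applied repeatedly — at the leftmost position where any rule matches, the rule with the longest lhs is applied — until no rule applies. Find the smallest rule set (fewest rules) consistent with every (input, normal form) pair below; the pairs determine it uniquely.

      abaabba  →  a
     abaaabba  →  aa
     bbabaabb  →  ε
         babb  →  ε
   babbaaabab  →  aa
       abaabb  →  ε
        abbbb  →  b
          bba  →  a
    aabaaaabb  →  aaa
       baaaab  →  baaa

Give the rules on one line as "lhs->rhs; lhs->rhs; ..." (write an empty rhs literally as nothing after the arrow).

ab->; bb->

  | abaabba => aabba => aba => a
  | abaaabba => aaabba => aaba => aa
  | bbabaabb => abaabb => aabb => ab => ε
  | babb => bb => ε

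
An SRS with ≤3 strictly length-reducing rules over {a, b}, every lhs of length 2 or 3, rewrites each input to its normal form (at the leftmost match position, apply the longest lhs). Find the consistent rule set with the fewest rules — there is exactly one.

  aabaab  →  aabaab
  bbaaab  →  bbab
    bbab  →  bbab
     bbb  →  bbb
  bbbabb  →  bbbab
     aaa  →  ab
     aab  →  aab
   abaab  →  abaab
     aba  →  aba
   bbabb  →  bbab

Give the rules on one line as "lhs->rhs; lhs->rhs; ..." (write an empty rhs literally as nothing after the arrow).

  | aabaab
  | bbaaab => bbabb => bbab
  | bbab
  | bbb

aaa->ab; abb->ab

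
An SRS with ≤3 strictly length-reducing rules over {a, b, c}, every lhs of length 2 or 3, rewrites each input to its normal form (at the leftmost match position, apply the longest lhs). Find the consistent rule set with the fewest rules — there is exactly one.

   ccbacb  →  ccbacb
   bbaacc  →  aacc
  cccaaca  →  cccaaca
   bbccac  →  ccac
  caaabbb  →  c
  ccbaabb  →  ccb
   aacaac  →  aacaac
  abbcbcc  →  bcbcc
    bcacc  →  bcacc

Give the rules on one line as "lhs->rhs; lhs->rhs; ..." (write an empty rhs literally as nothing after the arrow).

ab->; bb->

  | ccbacb
  | bbaacc => aacc
  | cccaaca
  | bbccac => ccac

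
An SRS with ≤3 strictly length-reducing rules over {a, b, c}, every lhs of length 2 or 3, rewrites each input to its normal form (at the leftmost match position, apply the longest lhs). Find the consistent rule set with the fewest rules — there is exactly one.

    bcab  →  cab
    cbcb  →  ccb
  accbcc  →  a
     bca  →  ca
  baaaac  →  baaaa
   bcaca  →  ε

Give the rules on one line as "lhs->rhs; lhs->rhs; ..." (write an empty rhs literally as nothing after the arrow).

ac->a; bc->c; caa->

  | bcab => cab
  | cbcb => ccb
  | accbcc => acbcc => abcc => acc => ac => a
  | bca => ca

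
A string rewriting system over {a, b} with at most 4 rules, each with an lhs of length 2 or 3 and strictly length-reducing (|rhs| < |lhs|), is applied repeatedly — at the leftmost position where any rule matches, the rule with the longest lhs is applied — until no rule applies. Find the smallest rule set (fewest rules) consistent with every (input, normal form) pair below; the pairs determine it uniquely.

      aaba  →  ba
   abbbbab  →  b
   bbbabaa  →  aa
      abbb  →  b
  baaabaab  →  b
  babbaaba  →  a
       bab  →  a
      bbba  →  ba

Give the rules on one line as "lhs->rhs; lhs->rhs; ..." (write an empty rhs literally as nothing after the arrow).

  | aaba => aba => ba
  | abbbbab => bbbbab => abbab => bbab => ab => b
  | bbbabaa => ababaa => babaa => bbaa => aa
  | abbb => bbb => ab => b

ab->b; bb->a; bba->a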